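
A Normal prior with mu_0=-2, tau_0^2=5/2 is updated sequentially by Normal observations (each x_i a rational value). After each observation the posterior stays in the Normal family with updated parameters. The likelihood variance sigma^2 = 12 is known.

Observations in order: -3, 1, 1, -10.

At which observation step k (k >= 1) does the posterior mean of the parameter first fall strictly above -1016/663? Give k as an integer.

k = 3

obs 1: x=-3 → posterior Normal(-63/29, 60/29)
obs 2: x=1 → posterior Normal(-29/17, 30/17)
obs 3: x=1 → posterior Normal(-53/39, 20/13)
obs 4: x=-10 → posterior Normal(-103/44, 15/11)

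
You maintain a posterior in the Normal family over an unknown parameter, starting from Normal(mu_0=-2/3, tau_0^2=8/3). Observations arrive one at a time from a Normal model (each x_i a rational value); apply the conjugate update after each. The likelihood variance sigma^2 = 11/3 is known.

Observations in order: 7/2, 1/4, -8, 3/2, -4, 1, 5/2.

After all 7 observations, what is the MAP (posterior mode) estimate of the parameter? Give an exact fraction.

obs 1: x=7/2 → posterior Normal(62/57, 88/57)
obs 2: x=1/4 → posterior Normal(68/81, 88/81)
obs 3: x=-8 → posterior Normal(-124/105, 88/105)
obs 4: x=3/2 → posterior Normal(-88/129, 88/129)
obs 5: x=-4 → posterior Normal(-184/153, 88/153)
obs 6: x=1 → posterior Normal(-160/177, 88/177)
obs 7: x=5/2 → posterior Normal(-100/201, 88/201)

-100/201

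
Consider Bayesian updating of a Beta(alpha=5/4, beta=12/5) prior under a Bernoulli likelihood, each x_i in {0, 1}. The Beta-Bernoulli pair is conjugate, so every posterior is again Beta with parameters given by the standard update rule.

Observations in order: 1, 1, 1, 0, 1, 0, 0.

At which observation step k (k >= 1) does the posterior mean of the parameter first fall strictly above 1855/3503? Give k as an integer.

obs 1: x=1 → posterior Beta(9/4, 12/5)
obs 2: x=1 → posterior Beta(13/4, 12/5)
obs 3: x=1 → posterior Beta(17/4, 12/5)
obs 4: x=0 → posterior Beta(17/4, 17/5)
obs 5: x=1 → posterior Beta(21/4, 17/5)
obs 6: x=0 → posterior Beta(21/4, 22/5)
obs 7: x=0 → posterior Beta(21/4, 27/5)

k = 2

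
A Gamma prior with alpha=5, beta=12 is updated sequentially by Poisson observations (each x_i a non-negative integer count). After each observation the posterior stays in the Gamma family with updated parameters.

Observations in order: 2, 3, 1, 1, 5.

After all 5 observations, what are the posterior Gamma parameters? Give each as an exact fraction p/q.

obs 1: x=2 → posterior Gamma(7, 13)
obs 2: x=3 → posterior Gamma(10, 14)
obs 3: x=1 → posterior Gamma(11, 15)
obs 4: x=1 → posterior Gamma(12, 16)
obs 5: x=5 → posterior Gamma(17, 17)

alpha=17, beta=17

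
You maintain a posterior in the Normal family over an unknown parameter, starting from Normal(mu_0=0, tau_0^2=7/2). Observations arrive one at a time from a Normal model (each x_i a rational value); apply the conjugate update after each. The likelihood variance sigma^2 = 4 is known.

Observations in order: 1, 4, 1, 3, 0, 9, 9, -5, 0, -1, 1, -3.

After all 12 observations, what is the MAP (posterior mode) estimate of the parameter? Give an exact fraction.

133/92

obs 1: x=1 → posterior Normal(7/15, 28/15)
obs 2: x=4 → posterior Normal(35/22, 14/11)
obs 3: x=1 → posterior Normal(42/29, 28/29)
obs 4: x=3 → posterior Normal(7/4, 7/9)
obs 5: x=0 → posterior Normal(63/43, 28/43)
obs 6: x=9 → posterior Normal(63/25, 14/25)
obs 7: x=9 → posterior Normal(63/19, 28/57)
obs 8: x=-5 → posterior Normal(77/32, 7/16)
obs 9: x=0 → posterior Normal(154/71, 28/71)
obs 10: x=-1 → posterior Normal(49/26, 14/39)
obs 11: x=1 → posterior Normal(154/85, 28/85)
obs 12: x=-3 → posterior Normal(133/92, 7/23)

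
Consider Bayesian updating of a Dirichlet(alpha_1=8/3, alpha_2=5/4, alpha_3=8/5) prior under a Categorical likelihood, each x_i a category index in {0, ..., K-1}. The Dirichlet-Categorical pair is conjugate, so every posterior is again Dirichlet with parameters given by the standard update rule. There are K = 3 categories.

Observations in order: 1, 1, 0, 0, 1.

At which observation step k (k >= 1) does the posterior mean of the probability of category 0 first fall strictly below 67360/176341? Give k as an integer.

k = 2

obs 1: x=1 → posterior Dirichlet(8/3, 9/4, 8/5)
obs 2: x=1 → posterior Dirichlet(8/3, 13/4, 8/5)
obs 3: x=0 → posterior Dirichlet(11/3, 13/4, 8/5)
obs 4: x=0 → posterior Dirichlet(14/3, 13/4, 8/5)
obs 5: x=1 → posterior Dirichlet(14/3, 17/4, 8/5)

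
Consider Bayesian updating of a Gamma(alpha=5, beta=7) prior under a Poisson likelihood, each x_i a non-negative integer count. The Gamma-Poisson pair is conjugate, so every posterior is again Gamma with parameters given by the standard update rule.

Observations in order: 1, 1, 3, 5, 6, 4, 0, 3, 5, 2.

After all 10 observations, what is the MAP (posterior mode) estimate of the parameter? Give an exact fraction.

obs 1: x=1 → posterior Gamma(6, 8)
obs 2: x=1 → posterior Gamma(7, 9)
obs 3: x=3 → posterior Gamma(10, 10)
obs 4: x=5 → posterior Gamma(15, 11)
obs 5: x=6 → posterior Gamma(21, 12)
obs 6: x=4 → posterior Gamma(25, 13)
obs 7: x=0 → posterior Gamma(25, 14)
obs 8: x=3 → posterior Gamma(28, 15)
obs 9: x=5 → posterior Gamma(33, 16)
obs 10: x=2 → posterior Gamma(35, 17)

2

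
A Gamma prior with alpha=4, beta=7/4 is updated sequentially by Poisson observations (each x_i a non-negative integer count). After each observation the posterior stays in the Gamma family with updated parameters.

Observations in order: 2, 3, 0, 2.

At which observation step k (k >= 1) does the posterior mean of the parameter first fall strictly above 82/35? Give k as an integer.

k = 2

obs 1: x=2 → posterior Gamma(6, 11/4)
obs 2: x=3 → posterior Gamma(9, 15/4)
obs 3: x=0 → posterior Gamma(9, 19/4)
obs 4: x=2 → posterior Gamma(11, 23/4)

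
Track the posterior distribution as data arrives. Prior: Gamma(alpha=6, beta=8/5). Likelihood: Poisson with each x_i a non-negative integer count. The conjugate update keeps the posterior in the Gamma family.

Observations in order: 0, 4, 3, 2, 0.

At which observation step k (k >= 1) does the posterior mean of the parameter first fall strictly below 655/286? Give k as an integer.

k = 5

obs 1: x=0 → posterior Gamma(6, 13/5)
obs 2: x=4 → posterior Gamma(10, 18/5)
obs 3: x=3 → posterior Gamma(13, 23/5)
obs 4: x=2 → posterior Gamma(15, 28/5)
obs 5: x=0 → posterior Gamma(15, 33/5)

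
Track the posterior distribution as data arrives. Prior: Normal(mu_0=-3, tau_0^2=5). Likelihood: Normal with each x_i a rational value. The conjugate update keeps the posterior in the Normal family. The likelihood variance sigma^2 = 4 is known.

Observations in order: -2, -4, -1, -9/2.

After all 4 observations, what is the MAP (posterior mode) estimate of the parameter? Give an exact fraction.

obs 1: x=-2 → posterior Normal(-22/9, 20/9)
obs 2: x=-4 → posterior Normal(-3, 10/7)
obs 3: x=-1 → posterior Normal(-47/19, 20/19)
obs 4: x=-9/2 → posterior Normal(-139/48, 5/6)

-139/48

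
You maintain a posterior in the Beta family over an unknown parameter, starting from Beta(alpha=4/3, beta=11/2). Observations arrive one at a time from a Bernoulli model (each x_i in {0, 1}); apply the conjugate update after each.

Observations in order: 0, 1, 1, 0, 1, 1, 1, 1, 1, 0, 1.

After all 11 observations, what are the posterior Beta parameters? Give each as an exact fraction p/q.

obs 1: x=0 → posterior Beta(4/3, 13/2)
obs 2: x=1 → posterior Beta(7/3, 13/2)
obs 3: x=1 → posterior Beta(10/3, 13/2)
obs 4: x=0 → posterior Beta(10/3, 15/2)
obs 5: x=1 → posterior Beta(13/3, 15/2)
obs 6: x=1 → posterior Beta(16/3, 15/2)
obs 7: x=1 → posterior Beta(19/3, 15/2)
obs 8: x=1 → posterior Beta(22/3, 15/2)
obs 9: x=1 → posterior Beta(25/3, 15/2)
obs 10: x=0 → posterior Beta(25/3, 17/2)
obs 11: x=1 → posterior Beta(28/3, 17/2)

alpha=28/3, beta=17/2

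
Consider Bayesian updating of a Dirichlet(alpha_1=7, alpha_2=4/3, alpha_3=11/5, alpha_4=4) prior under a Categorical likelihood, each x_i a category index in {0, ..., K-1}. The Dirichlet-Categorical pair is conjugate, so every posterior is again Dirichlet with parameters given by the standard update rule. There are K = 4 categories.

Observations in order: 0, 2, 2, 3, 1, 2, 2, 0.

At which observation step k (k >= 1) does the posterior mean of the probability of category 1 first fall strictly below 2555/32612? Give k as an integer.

obs 1: x=0 → posterior Dirichlet(8, 4/3, 11/5, 4)
obs 2: x=2 → posterior Dirichlet(8, 4/3, 16/5, 4)
obs 3: x=2 → posterior Dirichlet(8, 4/3, 21/5, 4)
obs 4: x=3 → posterior Dirichlet(8, 4/3, 21/5, 5)
obs 5: x=1 → posterior Dirichlet(8, 7/3, 21/5, 5)
obs 6: x=2 → posterior Dirichlet(8, 7/3, 26/5, 5)
obs 7: x=2 → posterior Dirichlet(8, 7/3, 31/5, 5)
obs 8: x=0 → posterior Dirichlet(9, 7/3, 31/5, 5)

k = 3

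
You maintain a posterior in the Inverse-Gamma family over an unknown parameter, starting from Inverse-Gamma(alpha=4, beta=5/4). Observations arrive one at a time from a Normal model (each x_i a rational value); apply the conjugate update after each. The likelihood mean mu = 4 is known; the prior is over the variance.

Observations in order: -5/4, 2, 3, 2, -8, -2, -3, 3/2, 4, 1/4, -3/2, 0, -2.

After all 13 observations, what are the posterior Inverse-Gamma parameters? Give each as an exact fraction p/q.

alpha=21/2, beta=2965/16

obs 1: x=-5/4 → posterior Inverse-Gamma(9/2, 481/32)
obs 2: x=2 → posterior Inverse-Gamma(5, 545/32)
obs 3: x=3 → posterior Inverse-Gamma(11/2, 561/32)
obs 4: x=2 → posterior Inverse-Gamma(6, 625/32)
obs 5: x=-8 → posterior Inverse-Gamma(13/2, 2929/32)
obs 6: x=-2 → posterior Inverse-Gamma(7, 3505/32)
obs 7: x=-3 → posterior Inverse-Gamma(15/2, 4289/32)
obs 8: x=3/2 → posterior Inverse-Gamma(8, 4389/32)
obs 9: x=4 → posterior Inverse-Gamma(17/2, 4389/32)
obs 10: x=1/4 → posterior Inverse-Gamma(9, 2307/16)
obs 11: x=-3/2 → posterior Inverse-Gamma(19/2, 2549/16)
obs 12: x=0 → posterior Inverse-Gamma(10, 2677/16)
obs 13: x=-2 → posterior Inverse-Gamma(21/2, 2965/16)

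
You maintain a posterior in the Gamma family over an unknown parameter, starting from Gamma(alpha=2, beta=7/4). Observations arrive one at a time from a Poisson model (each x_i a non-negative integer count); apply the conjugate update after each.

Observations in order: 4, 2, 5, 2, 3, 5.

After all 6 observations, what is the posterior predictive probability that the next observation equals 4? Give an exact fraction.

obs 1: x=4 → posterior Gamma(6, 11/4)
obs 2: x=2 → posterior Gamma(8, 15/4)
obs 3: x=5 → posterior Gamma(13, 19/4)
obs 4: x=2 → posterior Gamma(15, 23/4)
obs 5: x=3 → posterior Gamma(18, 27/4)
obs 6: x=5 → posterior Gamma(23, 31/4)

3063797852964216217076469017110692817408/19583810080151045364005267620086669921875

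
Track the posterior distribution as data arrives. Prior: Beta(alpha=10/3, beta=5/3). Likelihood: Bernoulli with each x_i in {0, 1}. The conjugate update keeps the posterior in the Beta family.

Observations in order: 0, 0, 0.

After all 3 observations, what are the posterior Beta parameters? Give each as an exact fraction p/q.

obs 1: x=0 → posterior Beta(10/3, 8/3)
obs 2: x=0 → posterior Beta(10/3, 11/3)
obs 3: x=0 → posterior Beta(10/3, 14/3)

alpha=10/3, beta=14/3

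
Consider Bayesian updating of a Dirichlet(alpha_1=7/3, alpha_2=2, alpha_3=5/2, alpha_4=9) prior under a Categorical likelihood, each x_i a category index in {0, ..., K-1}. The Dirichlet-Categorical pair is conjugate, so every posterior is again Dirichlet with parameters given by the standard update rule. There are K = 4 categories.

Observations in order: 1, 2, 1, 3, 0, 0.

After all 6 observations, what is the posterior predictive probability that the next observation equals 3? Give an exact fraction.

60/131

obs 1: x=1 → posterior Dirichlet(7/3, 3, 5/2, 9)
obs 2: x=2 → posterior Dirichlet(7/3, 3, 7/2, 9)
obs 3: x=1 → posterior Dirichlet(7/3, 4, 7/2, 9)
obs 4: x=3 → posterior Dirichlet(7/3, 4, 7/2, 10)
obs 5: x=0 → posterior Dirichlet(10/3, 4, 7/2, 10)
obs 6: x=0 → posterior Dirichlet(13/3, 4, 7/2, 10)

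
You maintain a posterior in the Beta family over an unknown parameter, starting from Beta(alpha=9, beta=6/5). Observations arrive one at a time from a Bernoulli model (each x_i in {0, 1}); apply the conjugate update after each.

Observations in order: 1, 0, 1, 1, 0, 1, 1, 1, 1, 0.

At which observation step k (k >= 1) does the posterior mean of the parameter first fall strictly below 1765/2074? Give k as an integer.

k = 2

obs 1: x=1 → posterior Beta(10, 6/5)
obs 2: x=0 → posterior Beta(10, 11/5)
obs 3: x=1 → posterior Beta(11, 11/5)
obs 4: x=1 → posterior Beta(12, 11/5)
obs 5: x=0 → posterior Beta(12, 16/5)
obs 6: x=1 → posterior Beta(13, 16/5)
obs 7: x=1 → posterior Beta(14, 16/5)
obs 8: x=1 → posterior Beta(15, 16/5)
obs 9: x=1 → posterior Beta(16, 16/5)
obs 10: x=0 → posterior Beta(16, 21/5)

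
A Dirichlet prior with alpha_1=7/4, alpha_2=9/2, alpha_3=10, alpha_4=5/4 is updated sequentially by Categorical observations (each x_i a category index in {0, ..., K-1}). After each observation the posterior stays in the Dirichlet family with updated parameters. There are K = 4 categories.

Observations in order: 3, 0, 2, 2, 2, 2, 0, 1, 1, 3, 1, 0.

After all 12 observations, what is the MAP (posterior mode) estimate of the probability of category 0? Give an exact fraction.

obs 1: x=3 → posterior Dirichlet(7/4, 9/2, 10, 9/4)
obs 2: x=0 → posterior Dirichlet(11/4, 9/2, 10, 9/4)
obs 3: x=2 → posterior Dirichlet(11/4, 9/2, 11, 9/4)
obs 4: x=2 → posterior Dirichlet(11/4, 9/2, 12, 9/4)
obs 5: x=2 → posterior Dirichlet(11/4, 9/2, 13, 9/4)
obs 6: x=2 → posterior Dirichlet(11/4, 9/2, 14, 9/4)
obs 7: x=0 → posterior Dirichlet(15/4, 9/2, 14, 9/4)
obs 8: x=1 → posterior Dirichlet(15/4, 11/2, 14, 9/4)
obs 9: x=1 → posterior Dirichlet(15/4, 13/2, 14, 9/4)
obs 10: x=3 → posterior Dirichlet(15/4, 13/2, 14, 13/4)
obs 11: x=1 → posterior Dirichlet(15/4, 15/2, 14, 13/4)
obs 12: x=0 → posterior Dirichlet(19/4, 15/2, 14, 13/4)

5/34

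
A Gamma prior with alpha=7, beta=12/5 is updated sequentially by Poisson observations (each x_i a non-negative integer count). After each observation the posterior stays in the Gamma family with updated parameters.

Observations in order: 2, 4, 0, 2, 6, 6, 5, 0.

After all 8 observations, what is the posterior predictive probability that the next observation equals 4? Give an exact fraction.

267292425247208026628125832599442148807991082890896710041600000/1627401845698053775058104286872950703258480415459115192991004001

obs 1: x=2 → posterior Gamma(9, 17/5)
obs 2: x=4 → posterior Gamma(13, 22/5)
obs 3: x=0 → posterior Gamma(13, 27/5)
obs 4: x=2 → posterior Gamma(15, 32/5)
obs 5: x=6 → posterior Gamma(21, 37/5)
obs 6: x=6 → posterior Gamma(27, 42/5)
obs 7: x=5 → posterior Gamma(32, 47/5)
obs 8: x=0 → posterior Gamma(32, 52/5)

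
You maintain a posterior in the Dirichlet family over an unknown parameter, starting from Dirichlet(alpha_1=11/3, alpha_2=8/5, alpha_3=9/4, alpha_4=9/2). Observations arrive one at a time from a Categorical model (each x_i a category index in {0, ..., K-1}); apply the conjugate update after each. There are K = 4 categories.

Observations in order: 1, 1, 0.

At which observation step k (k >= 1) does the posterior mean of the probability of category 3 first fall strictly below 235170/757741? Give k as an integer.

k = 3

obs 1: x=1 → posterior Dirichlet(11/3, 13/5, 9/4, 9/2)
obs 2: x=1 → posterior Dirichlet(11/3, 18/5, 9/4, 9/2)
obs 3: x=0 → posterior Dirichlet(14/3, 18/5, 9/4, 9/2)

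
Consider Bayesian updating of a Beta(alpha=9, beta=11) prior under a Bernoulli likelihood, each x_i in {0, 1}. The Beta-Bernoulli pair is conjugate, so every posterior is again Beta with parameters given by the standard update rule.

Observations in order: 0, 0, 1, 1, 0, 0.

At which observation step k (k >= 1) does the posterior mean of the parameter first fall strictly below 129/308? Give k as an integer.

obs 1: x=0 → posterior Beta(9, 12)
obs 2: x=0 → posterior Beta(9, 13)
obs 3: x=1 → posterior Beta(10, 13)
obs 4: x=1 → posterior Beta(11, 13)
obs 5: x=0 → posterior Beta(11, 14)
obs 6: x=0 → posterior Beta(11, 15)

k = 2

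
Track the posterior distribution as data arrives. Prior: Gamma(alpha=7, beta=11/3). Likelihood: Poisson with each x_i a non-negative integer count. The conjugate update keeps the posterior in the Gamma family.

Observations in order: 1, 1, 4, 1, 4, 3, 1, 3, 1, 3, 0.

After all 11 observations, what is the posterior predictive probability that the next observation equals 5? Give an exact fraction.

obs 1: x=1 → posterior Gamma(8, 14/3)
obs 2: x=1 → posterior Gamma(9, 17/3)
obs 3: x=4 → posterior Gamma(13, 20/3)
obs 4: x=1 → posterior Gamma(14, 23/3)
obs 5: x=4 → posterior Gamma(18, 26/3)
obs 6: x=3 → posterior Gamma(21, 29/3)
obs 7: x=1 → posterior Gamma(22, 32/3)
obs 8: x=3 → posterior Gamma(25, 35/3)
obs 9: x=1 → posterior Gamma(26, 38/3)
obs 10: x=3 → posterior Gamma(29, 41/3)
obs 11: x=0 → posterior Gamma(29, 44/3)

26369233766028190738712405582910996340309690500400545792/710112520079088427392020925014421733344154169313556279969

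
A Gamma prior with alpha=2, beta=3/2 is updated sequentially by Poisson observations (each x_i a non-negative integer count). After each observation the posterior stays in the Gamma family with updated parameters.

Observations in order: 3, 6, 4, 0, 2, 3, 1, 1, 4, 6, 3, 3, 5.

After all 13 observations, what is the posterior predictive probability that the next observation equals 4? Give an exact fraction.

1994867836127663976714231201147420588535773142036909757312964555055440/12416511931816993664430704668956488110455919221367335034994587979129311

obs 1: x=3 → posterior Gamma(5, 5/2)
obs 2: x=6 → posterior Gamma(11, 7/2)
obs 3: x=4 → posterior Gamma(15, 9/2)
obs 4: x=0 → posterior Gamma(15, 11/2)
obs 5: x=2 → posterior Gamma(17, 13/2)
obs 6: x=3 → posterior Gamma(20, 15/2)
obs 7: x=1 → posterior Gamma(21, 17/2)
obs 8: x=1 → posterior Gamma(22, 19/2)
obs 9: x=4 → posterior Gamma(26, 21/2)
obs 10: x=6 → posterior Gamma(32, 23/2)
obs 11: x=3 → posterior Gamma(35, 25/2)
obs 12: x=3 → posterior Gamma(38, 27/2)
obs 13: x=5 → posterior Gamma(43, 29/2)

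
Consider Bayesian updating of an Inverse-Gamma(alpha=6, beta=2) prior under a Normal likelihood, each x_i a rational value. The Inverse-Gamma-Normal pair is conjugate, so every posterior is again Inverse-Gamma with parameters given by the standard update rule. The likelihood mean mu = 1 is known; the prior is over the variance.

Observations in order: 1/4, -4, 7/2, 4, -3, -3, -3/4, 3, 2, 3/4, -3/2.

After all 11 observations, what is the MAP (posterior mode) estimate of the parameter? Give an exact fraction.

obs 1: x=1/4 → posterior Inverse-Gamma(13/2, 73/32)
obs 2: x=-4 → posterior Inverse-Gamma(7, 473/32)
obs 3: x=7/2 → posterior Inverse-Gamma(15/2, 573/32)
obs 4: x=4 → posterior Inverse-Gamma(8, 717/32)
obs 5: x=-3 → posterior Inverse-Gamma(17/2, 973/32)
obs 6: x=-3 → posterior Inverse-Gamma(9, 1229/32)
obs 7: x=-3/4 → posterior Inverse-Gamma(19/2, 639/16)
obs 8: x=3 → posterior Inverse-Gamma(10, 671/16)
obs 9: x=2 → posterior Inverse-Gamma(21/2, 679/16)
obs 10: x=3/4 → posterior Inverse-Gamma(11, 1359/32)
obs 11: x=-3/2 → posterior Inverse-Gamma(23/2, 1459/32)

1459/400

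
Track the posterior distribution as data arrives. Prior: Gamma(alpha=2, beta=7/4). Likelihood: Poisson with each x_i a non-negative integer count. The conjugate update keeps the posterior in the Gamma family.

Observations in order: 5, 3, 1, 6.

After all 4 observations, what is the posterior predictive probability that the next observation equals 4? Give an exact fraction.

58315728355960497872808024320/381520424476945831628649898809

obs 1: x=5 → posterior Gamma(7, 11/4)
obs 2: x=3 → posterior Gamma(10, 15/4)
obs 3: x=1 → posterior Gamma(11, 19/4)
obs 4: x=6 → posterior Gamma(17, 23/4)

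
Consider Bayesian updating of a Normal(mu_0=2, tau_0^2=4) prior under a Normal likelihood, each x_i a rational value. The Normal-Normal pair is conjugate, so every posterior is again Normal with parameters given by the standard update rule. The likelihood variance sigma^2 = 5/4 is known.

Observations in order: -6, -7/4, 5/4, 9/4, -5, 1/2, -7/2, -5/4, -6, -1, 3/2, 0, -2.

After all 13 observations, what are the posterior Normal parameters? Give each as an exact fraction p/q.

obs 1: x=-6 → posterior Normal(-86/21, 20/21)
obs 2: x=-7/4 → posterior Normal(-114/37, 20/37)
obs 3: x=5/4 → posterior Normal(-94/53, 20/53)
obs 4: x=9/4 → posterior Normal(-58/69, 20/69)
obs 5: x=-5 → posterior Normal(-138/85, 4/17)
obs 6: x=1/2 → posterior Normal(-130/101, 20/101)
obs 7: x=-7/2 → posterior Normal(-62/39, 20/117)
obs 8: x=-5/4 → posterior Normal(-206/133, 20/133)
obs 9: x=-6 → posterior Normal(-302/149, 20/149)
obs 10: x=-1 → posterior Normal(-106/55, 4/33)
obs 11: x=3/2 → posterior Normal(-294/181, 20/181)
obs 12: x=0 → posterior Normal(-294/197, 20/197)
obs 13: x=-2 → posterior Normal(-326/213, 20/213)

mu_0=-326/213, tau_0^2=20/213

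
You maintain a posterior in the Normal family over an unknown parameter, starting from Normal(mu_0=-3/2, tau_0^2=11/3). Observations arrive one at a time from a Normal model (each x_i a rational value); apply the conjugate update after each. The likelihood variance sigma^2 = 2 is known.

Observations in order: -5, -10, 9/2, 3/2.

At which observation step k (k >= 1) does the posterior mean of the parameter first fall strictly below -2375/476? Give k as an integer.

k = 2

obs 1: x=-5 → posterior Normal(-64/17, 22/17)
obs 2: x=-10 → posterior Normal(-87/14, 11/14)
obs 3: x=9/2 → posterior Normal(-83/26, 22/39)
obs 4: x=3/2 → posterior Normal(-54/25, 11/25)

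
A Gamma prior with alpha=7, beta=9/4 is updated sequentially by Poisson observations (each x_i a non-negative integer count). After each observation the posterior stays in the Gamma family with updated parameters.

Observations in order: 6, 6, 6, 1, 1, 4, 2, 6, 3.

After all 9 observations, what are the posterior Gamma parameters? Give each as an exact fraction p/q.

alpha=42, beta=45/4

obs 1: x=6 → posterior Gamma(13, 13/4)
obs 2: x=6 → posterior Gamma(19, 17/4)
obs 3: x=6 → posterior Gamma(25, 21/4)
obs 4: x=1 → posterior Gamma(26, 25/4)
obs 5: x=1 → posterior Gamma(27, 29/4)
obs 6: x=4 → posterior Gamma(31, 33/4)
obs 7: x=2 → posterior Gamma(33, 37/4)
obs 8: x=6 → posterior Gamma(39, 41/4)
obs 9: x=3 → posterior Gamma(42, 45/4)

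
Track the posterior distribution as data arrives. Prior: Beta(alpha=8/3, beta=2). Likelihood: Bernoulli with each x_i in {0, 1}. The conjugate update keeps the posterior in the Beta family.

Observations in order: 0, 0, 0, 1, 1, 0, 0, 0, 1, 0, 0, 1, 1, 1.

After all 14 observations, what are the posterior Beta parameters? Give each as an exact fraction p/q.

alpha=26/3, beta=10

obs 1: x=0 → posterior Beta(8/3, 3)
obs 2: x=0 → posterior Beta(8/3, 4)
obs 3: x=0 → posterior Beta(8/3, 5)
obs 4: x=1 → posterior Beta(11/3, 5)
obs 5: x=1 → posterior Beta(14/3, 5)
obs 6: x=0 → posterior Beta(14/3, 6)
obs 7: x=0 → posterior Beta(14/3, 7)
obs 8: x=0 → posterior Beta(14/3, 8)
obs 9: x=1 → posterior Beta(17/3, 8)
obs 10: x=0 → posterior Beta(17/3, 9)
obs 11: x=0 → posterior Beta(17/3, 10)
obs 12: x=1 → posterior Beta(20/3, 10)
obs 13: x=1 → posterior Beta(23/3, 10)
obs 14: x=1 → posterior Beta(26/3, 10)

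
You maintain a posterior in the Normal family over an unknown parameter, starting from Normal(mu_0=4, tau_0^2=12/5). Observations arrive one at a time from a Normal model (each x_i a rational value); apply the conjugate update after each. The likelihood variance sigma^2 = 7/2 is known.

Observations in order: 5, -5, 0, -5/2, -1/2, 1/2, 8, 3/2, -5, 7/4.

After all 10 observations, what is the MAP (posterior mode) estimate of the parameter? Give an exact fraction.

obs 1: x=5 → posterior Normal(260/59, 84/59)
obs 2: x=-5 → posterior Normal(140/83, 84/83)
obs 3: x=0 → posterior Normal(140/107, 84/107)
obs 4: x=-5/2 → posterior Normal(80/131, 84/131)
obs 5: x=-1/2 → posterior Normal(68/155, 84/155)
obs 6: x=1/2 → posterior Normal(80/179, 84/179)
obs 7: x=8 → posterior Normal(272/203, 12/29)
obs 8: x=3/2 → posterior Normal(308/227, 84/227)
obs 9: x=-5 → posterior Normal(188/251, 84/251)
obs 10: x=7/4 → posterior Normal(46/55, 84/275)

46/55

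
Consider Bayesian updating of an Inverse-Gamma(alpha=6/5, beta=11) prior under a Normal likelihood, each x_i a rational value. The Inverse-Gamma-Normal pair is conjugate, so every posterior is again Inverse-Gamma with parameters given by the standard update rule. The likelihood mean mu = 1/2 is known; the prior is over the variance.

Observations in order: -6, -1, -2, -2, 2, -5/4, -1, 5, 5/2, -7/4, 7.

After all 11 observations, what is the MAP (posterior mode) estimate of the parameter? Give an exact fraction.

obs 1: x=-6 → posterior Inverse-Gamma(17/10, 257/8)
obs 2: x=-1 → posterior Inverse-Gamma(11/5, 133/4)
obs 3: x=-2 → posterior Inverse-Gamma(27/10, 291/8)
obs 4: x=-2 → posterior Inverse-Gamma(16/5, 79/2)
obs 5: x=2 → posterior Inverse-Gamma(37/10, 325/8)
obs 6: x=-5/4 → posterior Inverse-Gamma(21/5, 1349/32)
obs 7: x=-1 → posterior Inverse-Gamma(47/10, 1385/32)
obs 8: x=5 → posterior Inverse-Gamma(26/5, 1709/32)
obs 9: x=5/2 → posterior Inverse-Gamma(57/10, 1773/32)
obs 10: x=-7/4 → posterior Inverse-Gamma(31/5, 927/16)
obs 11: x=7 → posterior Inverse-Gamma(67/10, 1265/16)

575/56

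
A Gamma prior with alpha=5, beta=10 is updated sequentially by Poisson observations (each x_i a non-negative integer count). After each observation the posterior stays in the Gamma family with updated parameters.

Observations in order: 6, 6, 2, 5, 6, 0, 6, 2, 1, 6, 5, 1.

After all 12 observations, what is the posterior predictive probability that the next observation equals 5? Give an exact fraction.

1011535932119924701960914639807616595588415421021042038571085377343751979008/18061708005752857061620870906539210750802836284237842525970767008798325863361

obs 1: x=6 → posterior Gamma(11, 11)
obs 2: x=6 → posterior Gamma(17, 12)
obs 3: x=2 → posterior Gamma(19, 13)
obs 4: x=5 → posterior Gamma(24, 14)
obs 5: x=6 → posterior Gamma(30, 15)
obs 6: x=0 → posterior Gamma(30, 16)
obs 7: x=6 → posterior Gamma(36, 17)
obs 8: x=2 → posterior Gamma(38, 18)
obs 9: x=1 → posterior Gamma(39, 19)
obs 10: x=6 → posterior Gamma(45, 20)
obs 11: x=5 → posterior Gamma(50, 21)
obs 12: x=1 → posterior Gamma(51, 22)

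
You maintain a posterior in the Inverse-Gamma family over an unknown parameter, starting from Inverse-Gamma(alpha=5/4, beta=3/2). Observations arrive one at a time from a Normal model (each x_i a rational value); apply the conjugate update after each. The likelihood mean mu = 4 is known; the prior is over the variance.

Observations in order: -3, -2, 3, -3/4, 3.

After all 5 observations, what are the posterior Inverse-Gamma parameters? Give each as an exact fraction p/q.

alpha=15/4, beta=1801/32

obs 1: x=-3 → posterior Inverse-Gamma(7/4, 26)
obs 2: x=-2 → posterior Inverse-Gamma(9/4, 44)
obs 3: x=3 → posterior Inverse-Gamma(11/4, 89/2)
obs 4: x=-3/4 → posterior Inverse-Gamma(13/4, 1785/32)
obs 5: x=3 → posterior Inverse-Gamma(15/4, 1801/32)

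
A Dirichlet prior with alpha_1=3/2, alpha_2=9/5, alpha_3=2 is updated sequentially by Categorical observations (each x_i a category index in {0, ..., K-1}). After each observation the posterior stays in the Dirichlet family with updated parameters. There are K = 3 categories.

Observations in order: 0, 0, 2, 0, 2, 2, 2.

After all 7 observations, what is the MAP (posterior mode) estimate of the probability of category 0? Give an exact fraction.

obs 1: x=0 → posterior Dirichlet(5/2, 9/5, 2)
obs 2: x=0 → posterior Dirichlet(7/2, 9/5, 2)
obs 3: x=2 → posterior Dirichlet(7/2, 9/5, 3)
obs 4: x=0 → posterior Dirichlet(9/2, 9/5, 3)
obs 5: x=2 → posterior Dirichlet(9/2, 9/5, 4)
obs 6: x=2 → posterior Dirichlet(9/2, 9/5, 5)
obs 7: x=2 → posterior Dirichlet(9/2, 9/5, 6)

35/93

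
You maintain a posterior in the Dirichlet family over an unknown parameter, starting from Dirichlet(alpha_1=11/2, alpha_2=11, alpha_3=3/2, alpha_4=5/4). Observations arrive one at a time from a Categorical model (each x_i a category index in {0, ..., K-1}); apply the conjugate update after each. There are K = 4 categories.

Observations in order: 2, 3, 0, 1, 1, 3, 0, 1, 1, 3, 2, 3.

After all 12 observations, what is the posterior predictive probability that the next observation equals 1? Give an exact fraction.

obs 1: x=2 → posterior Dirichlet(11/2, 11, 5/2, 5/4)
obs 2: x=3 → posterior Dirichlet(11/2, 11, 5/2, 9/4)
obs 3: x=0 → posterior Dirichlet(13/2, 11, 5/2, 9/4)
obs 4: x=1 → posterior Dirichlet(13/2, 12, 5/2, 9/4)
obs 5: x=1 → posterior Dirichlet(13/2, 13, 5/2, 9/4)
obs 6: x=3 → posterior Dirichlet(13/2, 13, 5/2, 13/4)
obs 7: x=0 → posterior Dirichlet(15/2, 13, 5/2, 13/4)
obs 8: x=1 → posterior Dirichlet(15/2, 14, 5/2, 13/4)
obs 9: x=1 → posterior Dirichlet(15/2, 15, 5/2, 13/4)
obs 10: x=3 → posterior Dirichlet(15/2, 15, 5/2, 17/4)
obs 11: x=2 → posterior Dirichlet(15/2, 15, 7/2, 17/4)
obs 12: x=3 → posterior Dirichlet(15/2, 15, 7/2, 21/4)

12/25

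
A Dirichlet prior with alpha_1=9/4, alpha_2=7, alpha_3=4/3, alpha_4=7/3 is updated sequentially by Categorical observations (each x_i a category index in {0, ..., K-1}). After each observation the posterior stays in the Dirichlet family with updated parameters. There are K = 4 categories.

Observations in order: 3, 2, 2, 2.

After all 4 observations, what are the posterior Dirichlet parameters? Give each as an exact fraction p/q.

alpha_1=9/4, alpha_2=7, alpha_3=13/3, alpha_4=10/3

obs 1: x=3 → posterior Dirichlet(9/4, 7, 4/3, 10/3)
obs 2: x=2 → posterior Dirichlet(9/4, 7, 7/3, 10/3)
obs 3: x=2 → posterior Dirichlet(9/4, 7, 10/3, 10/3)
obs 4: x=2 → posterior Dirichlet(9/4, 7, 13/3, 10/3)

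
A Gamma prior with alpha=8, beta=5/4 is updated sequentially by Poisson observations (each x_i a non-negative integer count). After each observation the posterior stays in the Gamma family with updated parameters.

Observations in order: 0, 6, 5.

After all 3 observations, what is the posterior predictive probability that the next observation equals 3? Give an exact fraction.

obs 1: x=0 → posterior Gamma(8, 9/4)
obs 2: x=6 → posterior Gamma(14, 13/4)
obs 3: x=5 → posterior Gamma(19, 17/4)

2907120817931440110141380480/17527761055157947564143373263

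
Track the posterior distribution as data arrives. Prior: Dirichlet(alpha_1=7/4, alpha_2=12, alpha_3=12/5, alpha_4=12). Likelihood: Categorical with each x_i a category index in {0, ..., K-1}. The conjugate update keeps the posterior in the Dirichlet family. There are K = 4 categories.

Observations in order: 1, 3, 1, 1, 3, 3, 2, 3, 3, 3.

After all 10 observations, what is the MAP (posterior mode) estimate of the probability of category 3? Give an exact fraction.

340/683

obs 1: x=1 → posterior Dirichlet(7/4, 13, 12/5, 12)
obs 2: x=3 → posterior Dirichlet(7/4, 13, 12/5, 13)
obs 3: x=1 → posterior Dirichlet(7/4, 14, 12/5, 13)
obs 4: x=1 → posterior Dirichlet(7/4, 15, 12/5, 13)
obs 5: x=3 → posterior Dirichlet(7/4, 15, 12/5, 14)
obs 6: x=3 → posterior Dirichlet(7/4, 15, 12/5, 15)
obs 7: x=2 → posterior Dirichlet(7/4, 15, 17/5, 15)
obs 8: x=3 → posterior Dirichlet(7/4, 15, 17/5, 16)
obs 9: x=3 → posterior Dirichlet(7/4, 15, 17/5, 17)
obs 10: x=3 → posterior Dirichlet(7/4, 15, 17/5, 18)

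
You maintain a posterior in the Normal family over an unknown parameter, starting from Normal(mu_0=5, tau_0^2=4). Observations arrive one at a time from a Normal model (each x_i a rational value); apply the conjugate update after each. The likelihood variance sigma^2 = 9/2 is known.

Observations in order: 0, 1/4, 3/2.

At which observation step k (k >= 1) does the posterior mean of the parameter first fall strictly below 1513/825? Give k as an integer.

k = 3

obs 1: x=0 → posterior Normal(45/17, 36/17)
obs 2: x=1/4 → posterior Normal(47/25, 36/25)
obs 3: x=3/2 → posterior Normal(59/33, 12/11)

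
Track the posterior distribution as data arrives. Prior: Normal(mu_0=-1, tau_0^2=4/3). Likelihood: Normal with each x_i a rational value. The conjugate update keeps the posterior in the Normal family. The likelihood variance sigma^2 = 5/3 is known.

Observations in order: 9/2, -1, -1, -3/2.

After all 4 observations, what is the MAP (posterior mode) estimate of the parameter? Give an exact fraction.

obs 1: x=9/2 → posterior Normal(13/9, 20/27)
obs 2: x=-1 → posterior Normal(9/13, 20/39)
obs 3: x=-1 → posterior Normal(5/17, 20/51)
obs 4: x=-3/2 → posterior Normal(-1/21, 20/63)

-1/21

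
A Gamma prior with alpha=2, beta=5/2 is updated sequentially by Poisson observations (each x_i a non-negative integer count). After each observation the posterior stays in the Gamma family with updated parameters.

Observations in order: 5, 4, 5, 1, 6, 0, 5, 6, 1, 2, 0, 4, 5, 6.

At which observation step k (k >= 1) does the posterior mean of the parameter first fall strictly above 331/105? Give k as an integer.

k = 8

obs 1: x=5 → posterior Gamma(7, 7/2)
obs 2: x=4 → posterior Gamma(11, 9/2)
obs 3: x=5 → posterior Gamma(16, 11/2)
obs 4: x=1 → posterior Gamma(17, 13/2)
obs 5: x=6 → posterior Gamma(23, 15/2)
obs 6: x=0 → posterior Gamma(23, 17/2)
obs 7: x=5 → posterior Gamma(28, 19/2)
obs 8: x=6 → posterior Gamma(34, 21/2)
obs 9: x=1 → posterior Gamma(35, 23/2)
obs 10: x=2 → posterior Gamma(37, 25/2)
obs 11: x=0 → posterior Gamma(37, 27/2)
obs 12: x=4 → posterior Gamma(41, 29/2)
obs 13: x=5 → posterior Gamma(46, 31/2)
obs 14: x=6 → posterior Gamma(52, 33/2)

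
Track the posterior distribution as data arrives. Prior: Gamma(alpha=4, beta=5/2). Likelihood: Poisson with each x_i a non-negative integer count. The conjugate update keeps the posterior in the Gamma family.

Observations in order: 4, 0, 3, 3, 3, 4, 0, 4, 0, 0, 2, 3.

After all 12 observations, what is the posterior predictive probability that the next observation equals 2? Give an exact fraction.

4467773906500507374137581093631968060081236060/17069174130723235958610643029059314756044734431

obs 1: x=4 → posterior Gamma(8, 7/2)
obs 2: x=0 → posterior Gamma(8, 9/2)
obs 3: x=3 → posterior Gamma(11, 11/2)
obs 4: x=3 → posterior Gamma(14, 13/2)
obs 5: x=3 → posterior Gamma(17, 15/2)
obs 6: x=4 → posterior Gamma(21, 17/2)
obs 7: x=0 → posterior Gamma(21, 19/2)
obs 8: x=4 → posterior Gamma(25, 21/2)
obs 9: x=0 → posterior Gamma(25, 23/2)
obs 10: x=0 → posterior Gamma(25, 25/2)
obs 11: x=2 → posterior Gamma(27, 27/2)
obs 12: x=3 → posterior Gamma(30, 29/2)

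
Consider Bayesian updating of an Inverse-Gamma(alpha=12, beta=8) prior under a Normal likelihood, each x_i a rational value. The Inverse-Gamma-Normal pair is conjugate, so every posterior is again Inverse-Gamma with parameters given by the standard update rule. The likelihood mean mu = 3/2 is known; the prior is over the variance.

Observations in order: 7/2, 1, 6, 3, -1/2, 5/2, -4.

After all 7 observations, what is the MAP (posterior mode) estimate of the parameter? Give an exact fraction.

obs 1: x=7/2 → posterior Inverse-Gamma(25/2, 10)
obs 2: x=1 → posterior Inverse-Gamma(13, 81/8)
obs 3: x=6 → posterior Inverse-Gamma(27/2, 81/4)
obs 4: x=3 → posterior Inverse-Gamma(14, 171/8)
obs 5: x=-1/2 → posterior Inverse-Gamma(29/2, 187/8)
obs 6: x=5/2 → posterior Inverse-Gamma(15, 191/8)
obs 7: x=-4 → posterior Inverse-Gamma(31/2, 39)

26/11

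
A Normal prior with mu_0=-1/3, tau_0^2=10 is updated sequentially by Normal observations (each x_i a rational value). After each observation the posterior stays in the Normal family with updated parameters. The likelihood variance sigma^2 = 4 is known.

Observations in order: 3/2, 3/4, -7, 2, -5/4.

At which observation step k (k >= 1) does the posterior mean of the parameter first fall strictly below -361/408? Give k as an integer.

obs 1: x=3/2 → posterior Normal(41/42, 20/7)
obs 2: x=3/4 → posterior Normal(127/144, 5/3)
obs 3: x=-7 → posterior Normal(-293/204, 20/17)
obs 4: x=2 → posterior Normal(-173/264, 10/11)
obs 5: x=-5/4 → posterior Normal(-62/81, 20/27)

k = 3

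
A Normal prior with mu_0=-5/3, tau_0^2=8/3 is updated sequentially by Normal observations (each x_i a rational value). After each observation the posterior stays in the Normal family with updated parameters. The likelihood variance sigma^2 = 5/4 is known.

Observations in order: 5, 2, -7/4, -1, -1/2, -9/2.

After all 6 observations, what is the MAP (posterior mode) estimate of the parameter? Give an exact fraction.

-49/207

obs 1: x=5 → posterior Normal(135/47, 40/47)
obs 2: x=2 → posterior Normal(199/79, 40/79)
obs 3: x=-7/4 → posterior Normal(143/111, 40/111)
obs 4: x=-1 → posterior Normal(111/143, 40/143)
obs 5: x=-1/2 → posterior Normal(19/35, 8/35)
obs 6: x=-9/2 → posterior Normal(-49/207, 40/207)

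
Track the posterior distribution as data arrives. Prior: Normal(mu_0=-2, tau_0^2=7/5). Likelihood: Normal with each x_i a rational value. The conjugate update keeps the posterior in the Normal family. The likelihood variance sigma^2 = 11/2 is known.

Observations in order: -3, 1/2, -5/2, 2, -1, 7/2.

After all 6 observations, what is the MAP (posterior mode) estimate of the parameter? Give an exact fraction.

obs 1: x=-3 → posterior Normal(-152/69, 77/69)
obs 2: x=1/2 → posterior Normal(-145/83, 77/83)
obs 3: x=-5/2 → posterior Normal(-180/97, 77/97)
obs 4: x=2 → posterior Normal(-152/111, 77/111)
obs 5: x=-1 → posterior Normal(-166/125, 77/125)
obs 6: x=7/2 → posterior Normal(-117/139, 77/139)

-117/139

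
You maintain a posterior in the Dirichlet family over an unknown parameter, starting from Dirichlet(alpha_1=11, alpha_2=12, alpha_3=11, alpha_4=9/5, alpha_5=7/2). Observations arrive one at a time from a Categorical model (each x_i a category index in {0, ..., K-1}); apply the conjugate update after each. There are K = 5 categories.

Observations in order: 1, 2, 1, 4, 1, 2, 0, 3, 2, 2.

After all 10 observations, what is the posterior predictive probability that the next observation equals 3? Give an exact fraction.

28/493

obs 1: x=1 → posterior Dirichlet(11, 13, 11, 9/5, 7/2)
obs 2: x=2 → posterior Dirichlet(11, 13, 12, 9/5, 7/2)
obs 3: x=1 → posterior Dirichlet(11, 14, 12, 9/5, 7/2)
obs 4: x=4 → posterior Dirichlet(11, 14, 12, 9/5, 9/2)
obs 5: x=1 → posterior Dirichlet(11, 15, 12, 9/5, 9/2)
obs 6: x=2 → posterior Dirichlet(11, 15, 13, 9/5, 9/2)
obs 7: x=0 → posterior Dirichlet(12, 15, 13, 9/5, 9/2)
obs 8: x=3 → posterior Dirichlet(12, 15, 13, 14/5, 9/2)
obs 9: x=2 → posterior Dirichlet(12, 15, 14, 14/5, 9/2)
obs 10: x=2 → posterior Dirichlet(12, 15, 15, 14/5, 9/2)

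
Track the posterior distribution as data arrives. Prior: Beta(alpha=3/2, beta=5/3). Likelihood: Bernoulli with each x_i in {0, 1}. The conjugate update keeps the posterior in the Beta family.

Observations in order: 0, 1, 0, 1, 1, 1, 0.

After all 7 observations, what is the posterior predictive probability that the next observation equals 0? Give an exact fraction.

obs 1: x=0 → posterior Beta(3/2, 8/3)
obs 2: x=1 → posterior Beta(5/2, 8/3)
obs 3: x=0 → posterior Beta(5/2, 11/3)
obs 4: x=1 → posterior Beta(7/2, 11/3)
obs 5: x=1 → posterior Beta(9/2, 11/3)
obs 6: x=1 → posterior Beta(11/2, 11/3)
obs 7: x=0 → posterior Beta(11/2, 14/3)

28/61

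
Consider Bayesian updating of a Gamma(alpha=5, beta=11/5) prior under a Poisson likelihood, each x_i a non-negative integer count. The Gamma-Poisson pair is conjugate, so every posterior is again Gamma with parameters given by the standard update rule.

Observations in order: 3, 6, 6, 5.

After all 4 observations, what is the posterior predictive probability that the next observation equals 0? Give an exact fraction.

obs 1: x=3 → posterior Gamma(8, 16/5)
obs 2: x=6 → posterior Gamma(14, 21/5)
obs 3: x=6 → posterior Gamma(20, 26/5)
obs 4: x=5 → posterior Gamma(25, 31/5)

19232792489931358333837313998767870751/808281277464764060643139600456536293376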